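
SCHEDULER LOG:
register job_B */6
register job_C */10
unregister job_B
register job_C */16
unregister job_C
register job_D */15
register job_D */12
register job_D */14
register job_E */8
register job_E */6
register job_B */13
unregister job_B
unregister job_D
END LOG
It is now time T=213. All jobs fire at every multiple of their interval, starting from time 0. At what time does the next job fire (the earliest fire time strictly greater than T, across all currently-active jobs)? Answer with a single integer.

Op 1: register job_B */6 -> active={job_B:*/6}
Op 2: register job_C */10 -> active={job_B:*/6, job_C:*/10}
Op 3: unregister job_B -> active={job_C:*/10}
Op 4: register job_C */16 -> active={job_C:*/16}
Op 5: unregister job_C -> active={}
Op 6: register job_D */15 -> active={job_D:*/15}
Op 7: register job_D */12 -> active={job_D:*/12}
Op 8: register job_D */14 -> active={job_D:*/14}
Op 9: register job_E */8 -> active={job_D:*/14, job_E:*/8}
Op 10: register job_E */6 -> active={job_D:*/14, job_E:*/6}
Op 11: register job_B */13 -> active={job_B:*/13, job_D:*/14, job_E:*/6}
Op 12: unregister job_B -> active={job_D:*/14, job_E:*/6}
Op 13: unregister job_D -> active={job_E:*/6}
  job_E: interval 6, next fire after T=213 is 216
Earliest fire time = 216 (job job_E)

Answer: 216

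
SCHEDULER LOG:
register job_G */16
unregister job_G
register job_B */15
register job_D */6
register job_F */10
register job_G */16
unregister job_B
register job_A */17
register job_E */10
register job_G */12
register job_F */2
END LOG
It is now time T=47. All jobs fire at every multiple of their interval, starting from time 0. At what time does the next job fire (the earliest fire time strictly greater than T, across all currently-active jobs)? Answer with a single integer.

Op 1: register job_G */16 -> active={job_G:*/16}
Op 2: unregister job_G -> active={}
Op 3: register job_B */15 -> active={job_B:*/15}
Op 4: register job_D */6 -> active={job_B:*/15, job_D:*/6}
Op 5: register job_F */10 -> active={job_B:*/15, job_D:*/6, job_F:*/10}
Op 6: register job_G */16 -> active={job_B:*/15, job_D:*/6, job_F:*/10, job_G:*/16}
Op 7: unregister job_B -> active={job_D:*/6, job_F:*/10, job_G:*/16}
Op 8: register job_A */17 -> active={job_A:*/17, job_D:*/6, job_F:*/10, job_G:*/16}
Op 9: register job_E */10 -> active={job_A:*/17, job_D:*/6, job_E:*/10, job_F:*/10, job_G:*/16}
Op 10: register job_G */12 -> active={job_A:*/17, job_D:*/6, job_E:*/10, job_F:*/10, job_G:*/12}
Op 11: register job_F */2 -> active={job_A:*/17, job_D:*/6, job_E:*/10, job_F:*/2, job_G:*/12}
  job_A: interval 17, next fire after T=47 is 51
  job_D: interval 6, next fire after T=47 is 48
  job_E: interval 10, next fire after T=47 is 50
  job_F: interval 2, next fire after T=47 is 48
  job_G: interval 12, next fire after T=47 is 48
Earliest fire time = 48 (job job_D)

Answer: 48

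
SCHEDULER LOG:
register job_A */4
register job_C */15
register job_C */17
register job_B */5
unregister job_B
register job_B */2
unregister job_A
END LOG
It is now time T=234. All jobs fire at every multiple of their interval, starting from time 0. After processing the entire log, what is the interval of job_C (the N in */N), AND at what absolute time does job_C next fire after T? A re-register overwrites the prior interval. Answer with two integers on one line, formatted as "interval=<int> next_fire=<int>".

Answer: interval=17 next_fire=238

Derivation:
Op 1: register job_A */4 -> active={job_A:*/4}
Op 2: register job_C */15 -> active={job_A:*/4, job_C:*/15}
Op 3: register job_C */17 -> active={job_A:*/4, job_C:*/17}
Op 4: register job_B */5 -> active={job_A:*/4, job_B:*/5, job_C:*/17}
Op 5: unregister job_B -> active={job_A:*/4, job_C:*/17}
Op 6: register job_B */2 -> active={job_A:*/4, job_B:*/2, job_C:*/17}
Op 7: unregister job_A -> active={job_B:*/2, job_C:*/17}
Final interval of job_C = 17
Next fire of job_C after T=234: (234//17+1)*17 = 238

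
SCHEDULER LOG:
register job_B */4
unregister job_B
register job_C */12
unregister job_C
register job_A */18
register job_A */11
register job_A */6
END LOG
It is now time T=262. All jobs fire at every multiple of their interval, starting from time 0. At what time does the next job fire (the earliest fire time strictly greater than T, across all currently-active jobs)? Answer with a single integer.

Op 1: register job_B */4 -> active={job_B:*/4}
Op 2: unregister job_B -> active={}
Op 3: register job_C */12 -> active={job_C:*/12}
Op 4: unregister job_C -> active={}
Op 5: register job_A */18 -> active={job_A:*/18}
Op 6: register job_A */11 -> active={job_A:*/11}
Op 7: register job_A */6 -> active={job_A:*/6}
  job_A: interval 6, next fire after T=262 is 264
Earliest fire time = 264 (job job_A)

Answer: 264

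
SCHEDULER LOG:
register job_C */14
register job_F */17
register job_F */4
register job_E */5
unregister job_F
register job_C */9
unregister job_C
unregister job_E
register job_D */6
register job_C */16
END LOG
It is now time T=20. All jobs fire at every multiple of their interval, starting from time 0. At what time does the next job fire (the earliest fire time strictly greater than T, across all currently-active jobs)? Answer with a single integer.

Answer: 24

Derivation:
Op 1: register job_C */14 -> active={job_C:*/14}
Op 2: register job_F */17 -> active={job_C:*/14, job_F:*/17}
Op 3: register job_F */4 -> active={job_C:*/14, job_F:*/4}
Op 4: register job_E */5 -> active={job_C:*/14, job_E:*/5, job_F:*/4}
Op 5: unregister job_F -> active={job_C:*/14, job_E:*/5}
Op 6: register job_C */9 -> active={job_C:*/9, job_E:*/5}
Op 7: unregister job_C -> active={job_E:*/5}
Op 8: unregister job_E -> active={}
Op 9: register job_D */6 -> active={job_D:*/6}
Op 10: register job_C */16 -> active={job_C:*/16, job_D:*/6}
  job_C: interval 16, next fire after T=20 is 32
  job_D: interval 6, next fire after T=20 is 24
Earliest fire time = 24 (job job_D)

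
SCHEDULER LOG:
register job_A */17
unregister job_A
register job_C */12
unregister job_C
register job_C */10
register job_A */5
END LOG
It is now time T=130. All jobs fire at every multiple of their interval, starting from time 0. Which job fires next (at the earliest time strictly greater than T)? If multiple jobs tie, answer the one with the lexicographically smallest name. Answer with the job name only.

Answer: job_A

Derivation:
Op 1: register job_A */17 -> active={job_A:*/17}
Op 2: unregister job_A -> active={}
Op 3: register job_C */12 -> active={job_C:*/12}
Op 4: unregister job_C -> active={}
Op 5: register job_C */10 -> active={job_C:*/10}
Op 6: register job_A */5 -> active={job_A:*/5, job_C:*/10}
  job_A: interval 5, next fire after T=130 is 135
  job_C: interval 10, next fire after T=130 is 140
Earliest = 135, winner (lex tiebreak) = job_A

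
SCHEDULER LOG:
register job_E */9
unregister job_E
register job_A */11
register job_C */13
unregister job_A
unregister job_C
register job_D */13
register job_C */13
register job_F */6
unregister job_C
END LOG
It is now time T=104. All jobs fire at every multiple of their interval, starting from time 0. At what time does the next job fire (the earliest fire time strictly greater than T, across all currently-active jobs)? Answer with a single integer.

Op 1: register job_E */9 -> active={job_E:*/9}
Op 2: unregister job_E -> active={}
Op 3: register job_A */11 -> active={job_A:*/11}
Op 4: register job_C */13 -> active={job_A:*/11, job_C:*/13}
Op 5: unregister job_A -> active={job_C:*/13}
Op 6: unregister job_C -> active={}
Op 7: register job_D */13 -> active={job_D:*/13}
Op 8: register job_C */13 -> active={job_C:*/13, job_D:*/13}
Op 9: register job_F */6 -> active={job_C:*/13, job_D:*/13, job_F:*/6}
Op 10: unregister job_C -> active={job_D:*/13, job_F:*/6}
  job_D: interval 13, next fire after T=104 is 117
  job_F: interval 6, next fire after T=104 is 108
Earliest fire time = 108 (job job_F)

Answer: 108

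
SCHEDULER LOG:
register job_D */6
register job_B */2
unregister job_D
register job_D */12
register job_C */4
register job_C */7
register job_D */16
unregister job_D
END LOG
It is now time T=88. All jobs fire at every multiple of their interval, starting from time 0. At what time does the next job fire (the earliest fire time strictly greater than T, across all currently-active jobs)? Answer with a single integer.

Op 1: register job_D */6 -> active={job_D:*/6}
Op 2: register job_B */2 -> active={job_B:*/2, job_D:*/6}
Op 3: unregister job_D -> active={job_B:*/2}
Op 4: register job_D */12 -> active={job_B:*/2, job_D:*/12}
Op 5: register job_C */4 -> active={job_B:*/2, job_C:*/4, job_D:*/12}
Op 6: register job_C */7 -> active={job_B:*/2, job_C:*/7, job_D:*/12}
Op 7: register job_D */16 -> active={job_B:*/2, job_C:*/7, job_D:*/16}
Op 8: unregister job_D -> active={job_B:*/2, job_C:*/7}
  job_B: interval 2, next fire after T=88 is 90
  job_C: interval 7, next fire after T=88 is 91
Earliest fire time = 90 (job job_B)

Answer: 90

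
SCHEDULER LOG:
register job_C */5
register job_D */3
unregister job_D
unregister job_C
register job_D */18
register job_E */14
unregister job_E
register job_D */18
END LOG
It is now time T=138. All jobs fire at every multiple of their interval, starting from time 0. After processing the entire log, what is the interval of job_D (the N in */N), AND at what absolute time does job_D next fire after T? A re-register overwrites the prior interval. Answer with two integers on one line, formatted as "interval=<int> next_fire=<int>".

Answer: interval=18 next_fire=144

Derivation:
Op 1: register job_C */5 -> active={job_C:*/5}
Op 2: register job_D */3 -> active={job_C:*/5, job_D:*/3}
Op 3: unregister job_D -> active={job_C:*/5}
Op 4: unregister job_C -> active={}
Op 5: register job_D */18 -> active={job_D:*/18}
Op 6: register job_E */14 -> active={job_D:*/18, job_E:*/14}
Op 7: unregister job_E -> active={job_D:*/18}
Op 8: register job_D */18 -> active={job_D:*/18}
Final interval of job_D = 18
Next fire of job_D after T=138: (138//18+1)*18 = 144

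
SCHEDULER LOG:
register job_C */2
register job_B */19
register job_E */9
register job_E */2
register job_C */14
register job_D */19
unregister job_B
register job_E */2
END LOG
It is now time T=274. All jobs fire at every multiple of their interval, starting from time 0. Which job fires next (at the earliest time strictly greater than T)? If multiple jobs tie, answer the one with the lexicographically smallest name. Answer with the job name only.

Op 1: register job_C */2 -> active={job_C:*/2}
Op 2: register job_B */19 -> active={job_B:*/19, job_C:*/2}
Op 3: register job_E */9 -> active={job_B:*/19, job_C:*/2, job_E:*/9}
Op 4: register job_E */2 -> active={job_B:*/19, job_C:*/2, job_E:*/2}
Op 5: register job_C */14 -> active={job_B:*/19, job_C:*/14, job_E:*/2}
Op 6: register job_D */19 -> active={job_B:*/19, job_C:*/14, job_D:*/19, job_E:*/2}
Op 7: unregister job_B -> active={job_C:*/14, job_D:*/19, job_E:*/2}
Op 8: register job_E */2 -> active={job_C:*/14, job_D:*/19, job_E:*/2}
  job_C: interval 14, next fire after T=274 is 280
  job_D: interval 19, next fire after T=274 is 285
  job_E: interval 2, next fire after T=274 is 276
Earliest = 276, winner (lex tiebreak) = job_E

Answer: job_E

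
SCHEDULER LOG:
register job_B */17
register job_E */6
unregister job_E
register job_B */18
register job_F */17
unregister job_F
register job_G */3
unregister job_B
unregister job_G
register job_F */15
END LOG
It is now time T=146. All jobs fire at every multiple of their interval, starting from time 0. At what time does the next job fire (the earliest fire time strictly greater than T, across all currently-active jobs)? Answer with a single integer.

Op 1: register job_B */17 -> active={job_B:*/17}
Op 2: register job_E */6 -> active={job_B:*/17, job_E:*/6}
Op 3: unregister job_E -> active={job_B:*/17}
Op 4: register job_B */18 -> active={job_B:*/18}
Op 5: register job_F */17 -> active={job_B:*/18, job_F:*/17}
Op 6: unregister job_F -> active={job_B:*/18}
Op 7: register job_G */3 -> active={job_B:*/18, job_G:*/3}
Op 8: unregister job_B -> active={job_G:*/3}
Op 9: unregister job_G -> active={}
Op 10: register job_F */15 -> active={job_F:*/15}
  job_F: interval 15, next fire after T=146 is 150
Earliest fire time = 150 (job job_F)

Answer: 150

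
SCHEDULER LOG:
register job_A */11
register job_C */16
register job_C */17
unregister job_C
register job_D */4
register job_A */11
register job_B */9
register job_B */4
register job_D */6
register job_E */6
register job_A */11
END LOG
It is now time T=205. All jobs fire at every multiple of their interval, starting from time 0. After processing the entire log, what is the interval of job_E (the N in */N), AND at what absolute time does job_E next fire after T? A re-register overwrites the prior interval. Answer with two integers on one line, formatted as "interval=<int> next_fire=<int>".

Answer: interval=6 next_fire=210

Derivation:
Op 1: register job_A */11 -> active={job_A:*/11}
Op 2: register job_C */16 -> active={job_A:*/11, job_C:*/16}
Op 3: register job_C */17 -> active={job_A:*/11, job_C:*/17}
Op 4: unregister job_C -> active={job_A:*/11}
Op 5: register job_D */4 -> active={job_A:*/11, job_D:*/4}
Op 6: register job_A */11 -> active={job_A:*/11, job_D:*/4}
Op 7: register job_B */9 -> active={job_A:*/11, job_B:*/9, job_D:*/4}
Op 8: register job_B */4 -> active={job_A:*/11, job_B:*/4, job_D:*/4}
Op 9: register job_D */6 -> active={job_A:*/11, job_B:*/4, job_D:*/6}
Op 10: register job_E */6 -> active={job_A:*/11, job_B:*/4, job_D:*/6, job_E:*/6}
Op 11: register job_A */11 -> active={job_A:*/11, job_B:*/4, job_D:*/6, job_E:*/6}
Final interval of job_E = 6
Next fire of job_E after T=205: (205//6+1)*6 = 210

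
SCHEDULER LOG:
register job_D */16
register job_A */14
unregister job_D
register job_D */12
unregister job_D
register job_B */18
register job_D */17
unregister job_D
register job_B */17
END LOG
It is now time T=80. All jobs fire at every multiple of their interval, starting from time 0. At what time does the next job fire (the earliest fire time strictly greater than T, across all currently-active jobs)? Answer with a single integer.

Op 1: register job_D */16 -> active={job_D:*/16}
Op 2: register job_A */14 -> active={job_A:*/14, job_D:*/16}
Op 3: unregister job_D -> active={job_A:*/14}
Op 4: register job_D */12 -> active={job_A:*/14, job_D:*/12}
Op 5: unregister job_D -> active={job_A:*/14}
Op 6: register job_B */18 -> active={job_A:*/14, job_B:*/18}
Op 7: register job_D */17 -> active={job_A:*/14, job_B:*/18, job_D:*/17}
Op 8: unregister job_D -> active={job_A:*/14, job_B:*/18}
Op 9: register job_B */17 -> active={job_A:*/14, job_B:*/17}
  job_A: interval 14, next fire after T=80 is 84
  job_B: interval 17, next fire after T=80 is 85
Earliest fire time = 84 (job job_A)

Answer: 84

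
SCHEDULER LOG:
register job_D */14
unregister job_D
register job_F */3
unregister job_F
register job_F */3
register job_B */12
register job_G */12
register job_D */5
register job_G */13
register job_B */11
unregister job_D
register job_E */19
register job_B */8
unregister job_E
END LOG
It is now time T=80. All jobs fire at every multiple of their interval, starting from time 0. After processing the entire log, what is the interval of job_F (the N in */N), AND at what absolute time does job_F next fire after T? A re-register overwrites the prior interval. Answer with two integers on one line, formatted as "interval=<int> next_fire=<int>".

Op 1: register job_D */14 -> active={job_D:*/14}
Op 2: unregister job_D -> active={}
Op 3: register job_F */3 -> active={job_F:*/3}
Op 4: unregister job_F -> active={}
Op 5: register job_F */3 -> active={job_F:*/3}
Op 6: register job_B */12 -> active={job_B:*/12, job_F:*/3}
Op 7: register job_G */12 -> active={job_B:*/12, job_F:*/3, job_G:*/12}
Op 8: register job_D */5 -> active={job_B:*/12, job_D:*/5, job_F:*/3, job_G:*/12}
Op 9: register job_G */13 -> active={job_B:*/12, job_D:*/5, job_F:*/3, job_G:*/13}
Op 10: register job_B */11 -> active={job_B:*/11, job_D:*/5, job_F:*/3, job_G:*/13}
Op 11: unregister job_D -> active={job_B:*/11, job_F:*/3, job_G:*/13}
Op 12: register job_E */19 -> active={job_B:*/11, job_E:*/19, job_F:*/3, job_G:*/13}
Op 13: register job_B */8 -> active={job_B:*/8, job_E:*/19, job_F:*/3, job_G:*/13}
Op 14: unregister job_E -> active={job_B:*/8, job_F:*/3, job_G:*/13}
Final interval of job_F = 3
Next fire of job_F after T=80: (80//3+1)*3 = 81

Answer: interval=3 next_fire=81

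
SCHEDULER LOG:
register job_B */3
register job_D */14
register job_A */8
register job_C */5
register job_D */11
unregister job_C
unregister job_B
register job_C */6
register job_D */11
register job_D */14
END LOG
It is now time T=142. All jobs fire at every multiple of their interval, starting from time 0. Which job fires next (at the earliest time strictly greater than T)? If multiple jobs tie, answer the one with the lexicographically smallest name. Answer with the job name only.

Op 1: register job_B */3 -> active={job_B:*/3}
Op 2: register job_D */14 -> active={job_B:*/3, job_D:*/14}
Op 3: register job_A */8 -> active={job_A:*/8, job_B:*/3, job_D:*/14}
Op 4: register job_C */5 -> active={job_A:*/8, job_B:*/3, job_C:*/5, job_D:*/14}
Op 5: register job_D */11 -> active={job_A:*/8, job_B:*/3, job_C:*/5, job_D:*/11}
Op 6: unregister job_C -> active={job_A:*/8, job_B:*/3, job_D:*/11}
Op 7: unregister job_B -> active={job_A:*/8, job_D:*/11}
Op 8: register job_C */6 -> active={job_A:*/8, job_C:*/6, job_D:*/11}
Op 9: register job_D */11 -> active={job_A:*/8, job_C:*/6, job_D:*/11}
Op 10: register job_D */14 -> active={job_A:*/8, job_C:*/6, job_D:*/14}
  job_A: interval 8, next fire after T=142 is 144
  job_C: interval 6, next fire after T=142 is 144
  job_D: interval 14, next fire after T=142 is 154
Earliest = 144, winner (lex tiebreak) = job_A

Answer: job_A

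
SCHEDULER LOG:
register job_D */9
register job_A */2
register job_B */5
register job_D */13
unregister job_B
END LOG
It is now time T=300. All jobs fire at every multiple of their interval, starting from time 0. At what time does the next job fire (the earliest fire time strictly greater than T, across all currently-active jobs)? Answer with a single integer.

Answer: 302

Derivation:
Op 1: register job_D */9 -> active={job_D:*/9}
Op 2: register job_A */2 -> active={job_A:*/2, job_D:*/9}
Op 3: register job_B */5 -> active={job_A:*/2, job_B:*/5, job_D:*/9}
Op 4: register job_D */13 -> active={job_A:*/2, job_B:*/5, job_D:*/13}
Op 5: unregister job_B -> active={job_A:*/2, job_D:*/13}
  job_A: interval 2, next fire after T=300 is 302
  job_D: interval 13, next fire after T=300 is 312
Earliest fire time = 302 (job job_A)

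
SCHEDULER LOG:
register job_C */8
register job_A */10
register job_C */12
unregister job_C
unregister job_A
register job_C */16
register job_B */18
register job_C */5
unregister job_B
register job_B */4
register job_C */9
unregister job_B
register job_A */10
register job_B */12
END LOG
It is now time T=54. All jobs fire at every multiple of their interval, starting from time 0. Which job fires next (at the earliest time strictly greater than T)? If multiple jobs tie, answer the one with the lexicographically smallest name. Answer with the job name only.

Op 1: register job_C */8 -> active={job_C:*/8}
Op 2: register job_A */10 -> active={job_A:*/10, job_C:*/8}
Op 3: register job_C */12 -> active={job_A:*/10, job_C:*/12}
Op 4: unregister job_C -> active={job_A:*/10}
Op 5: unregister job_A -> active={}
Op 6: register job_C */16 -> active={job_C:*/16}
Op 7: register job_B */18 -> active={job_B:*/18, job_C:*/16}
Op 8: register job_C */5 -> active={job_B:*/18, job_C:*/5}
Op 9: unregister job_B -> active={job_C:*/5}
Op 10: register job_B */4 -> active={job_B:*/4, job_C:*/5}
Op 11: register job_C */9 -> active={job_B:*/4, job_C:*/9}
Op 12: unregister job_B -> active={job_C:*/9}
Op 13: register job_A */10 -> active={job_A:*/10, job_C:*/9}
Op 14: register job_B */12 -> active={job_A:*/10, job_B:*/12, job_C:*/9}
  job_A: interval 10, next fire after T=54 is 60
  job_B: interval 12, next fire after T=54 is 60
  job_C: interval 9, next fire after T=54 is 63
Earliest = 60, winner (lex tiebreak) = job_A

Answer: job_A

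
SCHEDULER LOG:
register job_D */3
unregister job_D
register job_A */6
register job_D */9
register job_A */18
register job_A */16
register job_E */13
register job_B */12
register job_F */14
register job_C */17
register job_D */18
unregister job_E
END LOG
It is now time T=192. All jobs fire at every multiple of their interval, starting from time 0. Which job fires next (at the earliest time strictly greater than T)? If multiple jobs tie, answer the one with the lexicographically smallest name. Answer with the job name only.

Op 1: register job_D */3 -> active={job_D:*/3}
Op 2: unregister job_D -> active={}
Op 3: register job_A */6 -> active={job_A:*/6}
Op 4: register job_D */9 -> active={job_A:*/6, job_D:*/9}
Op 5: register job_A */18 -> active={job_A:*/18, job_D:*/9}
Op 6: register job_A */16 -> active={job_A:*/16, job_D:*/9}
Op 7: register job_E */13 -> active={job_A:*/16, job_D:*/9, job_E:*/13}
Op 8: register job_B */12 -> active={job_A:*/16, job_B:*/12, job_D:*/9, job_E:*/13}
Op 9: register job_F */14 -> active={job_A:*/16, job_B:*/12, job_D:*/9, job_E:*/13, job_F:*/14}
Op 10: register job_C */17 -> active={job_A:*/16, job_B:*/12, job_C:*/17, job_D:*/9, job_E:*/13, job_F:*/14}
Op 11: register job_D */18 -> active={job_A:*/16, job_B:*/12, job_C:*/17, job_D:*/18, job_E:*/13, job_F:*/14}
Op 12: unregister job_E -> active={job_A:*/16, job_B:*/12, job_C:*/17, job_D:*/18, job_F:*/14}
  job_A: interval 16, next fire after T=192 is 208
  job_B: interval 12, next fire after T=192 is 204
  job_C: interval 17, next fire after T=192 is 204
  job_D: interval 18, next fire after T=192 is 198
  job_F: interval 14, next fire after T=192 is 196
Earliest = 196, winner (lex tiebreak) = job_F

Answer: job_F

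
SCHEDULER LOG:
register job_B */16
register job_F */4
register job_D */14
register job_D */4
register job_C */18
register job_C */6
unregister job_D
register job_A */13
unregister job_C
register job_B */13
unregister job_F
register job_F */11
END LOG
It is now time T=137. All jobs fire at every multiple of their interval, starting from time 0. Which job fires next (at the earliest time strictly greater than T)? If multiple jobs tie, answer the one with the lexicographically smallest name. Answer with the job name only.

Answer: job_A

Derivation:
Op 1: register job_B */16 -> active={job_B:*/16}
Op 2: register job_F */4 -> active={job_B:*/16, job_F:*/4}
Op 3: register job_D */14 -> active={job_B:*/16, job_D:*/14, job_F:*/4}
Op 4: register job_D */4 -> active={job_B:*/16, job_D:*/4, job_F:*/4}
Op 5: register job_C */18 -> active={job_B:*/16, job_C:*/18, job_D:*/4, job_F:*/4}
Op 6: register job_C */6 -> active={job_B:*/16, job_C:*/6, job_D:*/4, job_F:*/4}
Op 7: unregister job_D -> active={job_B:*/16, job_C:*/6, job_F:*/4}
Op 8: register job_A */13 -> active={job_A:*/13, job_B:*/16, job_C:*/6, job_F:*/4}
Op 9: unregister job_C -> active={job_A:*/13, job_B:*/16, job_F:*/4}
Op 10: register job_B */13 -> active={job_A:*/13, job_B:*/13, job_F:*/4}
Op 11: unregister job_F -> active={job_A:*/13, job_B:*/13}
Op 12: register job_F */11 -> active={job_A:*/13, job_B:*/13, job_F:*/11}
  job_A: interval 13, next fire after T=137 is 143
  job_B: interval 13, next fire after T=137 is 143
  job_F: interval 11, next fire after T=137 is 143
Earliest = 143, winner (lex tiebreak) = job_A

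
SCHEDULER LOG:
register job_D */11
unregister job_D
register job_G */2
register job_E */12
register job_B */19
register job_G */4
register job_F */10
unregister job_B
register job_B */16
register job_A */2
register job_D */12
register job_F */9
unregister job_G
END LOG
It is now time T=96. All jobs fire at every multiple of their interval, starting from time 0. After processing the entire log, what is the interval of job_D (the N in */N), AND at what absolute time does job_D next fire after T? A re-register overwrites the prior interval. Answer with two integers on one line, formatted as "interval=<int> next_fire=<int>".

Answer: interval=12 next_fire=108

Derivation:
Op 1: register job_D */11 -> active={job_D:*/11}
Op 2: unregister job_D -> active={}
Op 3: register job_G */2 -> active={job_G:*/2}
Op 4: register job_E */12 -> active={job_E:*/12, job_G:*/2}
Op 5: register job_B */19 -> active={job_B:*/19, job_E:*/12, job_G:*/2}
Op 6: register job_G */4 -> active={job_B:*/19, job_E:*/12, job_G:*/4}
Op 7: register job_F */10 -> active={job_B:*/19, job_E:*/12, job_F:*/10, job_G:*/4}
Op 8: unregister job_B -> active={job_E:*/12, job_F:*/10, job_G:*/4}
Op 9: register job_B */16 -> active={job_B:*/16, job_E:*/12, job_F:*/10, job_G:*/4}
Op 10: register job_A */2 -> active={job_A:*/2, job_B:*/16, job_E:*/12, job_F:*/10, job_G:*/4}
Op 11: register job_D */12 -> active={job_A:*/2, job_B:*/16, job_D:*/12, job_E:*/12, job_F:*/10, job_G:*/4}
Op 12: register job_F */9 -> active={job_A:*/2, job_B:*/16, job_D:*/12, job_E:*/12, job_F:*/9, job_G:*/4}
Op 13: unregister job_G -> active={job_A:*/2, job_B:*/16, job_D:*/12, job_E:*/12, job_F:*/9}
Final interval of job_D = 12
Next fire of job_D after T=96: (96//12+1)*12 = 108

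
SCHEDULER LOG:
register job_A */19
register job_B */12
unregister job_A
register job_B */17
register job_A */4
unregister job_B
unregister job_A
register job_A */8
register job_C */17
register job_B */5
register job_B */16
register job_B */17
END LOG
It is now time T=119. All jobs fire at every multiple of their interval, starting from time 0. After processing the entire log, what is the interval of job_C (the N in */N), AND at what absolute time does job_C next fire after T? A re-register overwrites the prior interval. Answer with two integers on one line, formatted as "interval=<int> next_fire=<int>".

Answer: interval=17 next_fire=136

Derivation:
Op 1: register job_A */19 -> active={job_A:*/19}
Op 2: register job_B */12 -> active={job_A:*/19, job_B:*/12}
Op 3: unregister job_A -> active={job_B:*/12}
Op 4: register job_B */17 -> active={job_B:*/17}
Op 5: register job_A */4 -> active={job_A:*/4, job_B:*/17}
Op 6: unregister job_B -> active={job_A:*/4}
Op 7: unregister job_A -> active={}
Op 8: register job_A */8 -> active={job_A:*/8}
Op 9: register job_C */17 -> active={job_A:*/8, job_C:*/17}
Op 10: register job_B */5 -> active={job_A:*/8, job_B:*/5, job_C:*/17}
Op 11: register job_B */16 -> active={job_A:*/8, job_B:*/16, job_C:*/17}
Op 12: register job_B */17 -> active={job_A:*/8, job_B:*/17, job_C:*/17}
Final interval of job_C = 17
Next fire of job_C after T=119: (119//17+1)*17 = 136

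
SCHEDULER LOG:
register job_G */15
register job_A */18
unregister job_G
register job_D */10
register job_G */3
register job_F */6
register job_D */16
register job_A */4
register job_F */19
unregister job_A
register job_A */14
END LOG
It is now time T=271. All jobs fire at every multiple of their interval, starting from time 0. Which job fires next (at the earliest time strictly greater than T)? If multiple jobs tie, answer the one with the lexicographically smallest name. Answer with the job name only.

Answer: job_D

Derivation:
Op 1: register job_G */15 -> active={job_G:*/15}
Op 2: register job_A */18 -> active={job_A:*/18, job_G:*/15}
Op 3: unregister job_G -> active={job_A:*/18}
Op 4: register job_D */10 -> active={job_A:*/18, job_D:*/10}
Op 5: register job_G */3 -> active={job_A:*/18, job_D:*/10, job_G:*/3}
Op 6: register job_F */6 -> active={job_A:*/18, job_D:*/10, job_F:*/6, job_G:*/3}
Op 7: register job_D */16 -> active={job_A:*/18, job_D:*/16, job_F:*/6, job_G:*/3}
Op 8: register job_A */4 -> active={job_A:*/4, job_D:*/16, job_F:*/6, job_G:*/3}
Op 9: register job_F */19 -> active={job_A:*/4, job_D:*/16, job_F:*/19, job_G:*/3}
Op 10: unregister job_A -> active={job_D:*/16, job_F:*/19, job_G:*/3}
Op 11: register job_A */14 -> active={job_A:*/14, job_D:*/16, job_F:*/19, job_G:*/3}
  job_A: interval 14, next fire after T=271 is 280
  job_D: interval 16, next fire after T=271 is 272
  job_F: interval 19, next fire after T=271 is 285
  job_G: interval 3, next fire after T=271 is 273
Earliest = 272, winner (lex tiebreak) = job_D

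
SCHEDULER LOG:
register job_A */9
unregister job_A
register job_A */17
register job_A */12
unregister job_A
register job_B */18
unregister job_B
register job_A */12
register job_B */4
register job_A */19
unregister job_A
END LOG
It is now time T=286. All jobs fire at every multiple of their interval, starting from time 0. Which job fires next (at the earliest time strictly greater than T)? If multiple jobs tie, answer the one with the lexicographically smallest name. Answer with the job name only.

Answer: job_B

Derivation:
Op 1: register job_A */9 -> active={job_A:*/9}
Op 2: unregister job_A -> active={}
Op 3: register job_A */17 -> active={job_A:*/17}
Op 4: register job_A */12 -> active={job_A:*/12}
Op 5: unregister job_A -> active={}
Op 6: register job_B */18 -> active={job_B:*/18}
Op 7: unregister job_B -> active={}
Op 8: register job_A */12 -> active={job_A:*/12}
Op 9: register job_B */4 -> active={job_A:*/12, job_B:*/4}
Op 10: register job_A */19 -> active={job_A:*/19, job_B:*/4}
Op 11: unregister job_A -> active={job_B:*/4}
  job_B: interval 4, next fire after T=286 is 288
Earliest = 288, winner (lex tiebreak) = job_B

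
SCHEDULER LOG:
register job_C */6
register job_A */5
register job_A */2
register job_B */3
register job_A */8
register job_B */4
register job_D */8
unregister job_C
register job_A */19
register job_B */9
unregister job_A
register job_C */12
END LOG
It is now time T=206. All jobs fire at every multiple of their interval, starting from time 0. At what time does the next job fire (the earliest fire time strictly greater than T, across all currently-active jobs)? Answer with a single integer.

Op 1: register job_C */6 -> active={job_C:*/6}
Op 2: register job_A */5 -> active={job_A:*/5, job_C:*/6}
Op 3: register job_A */2 -> active={job_A:*/2, job_C:*/6}
Op 4: register job_B */3 -> active={job_A:*/2, job_B:*/3, job_C:*/6}
Op 5: register job_A */8 -> active={job_A:*/8, job_B:*/3, job_C:*/6}
Op 6: register job_B */4 -> active={job_A:*/8, job_B:*/4, job_C:*/6}
Op 7: register job_D */8 -> active={job_A:*/8, job_B:*/4, job_C:*/6, job_D:*/8}
Op 8: unregister job_C -> active={job_A:*/8, job_B:*/4, job_D:*/8}
Op 9: register job_A */19 -> active={job_A:*/19, job_B:*/4, job_D:*/8}
Op 10: register job_B */9 -> active={job_A:*/19, job_B:*/9, job_D:*/8}
Op 11: unregister job_A -> active={job_B:*/9, job_D:*/8}
Op 12: register job_C */12 -> active={job_B:*/9, job_C:*/12, job_D:*/8}
  job_B: interval 9, next fire after T=206 is 207
  job_C: interval 12, next fire after T=206 is 216
  job_D: interval 8, next fire after T=206 is 208
Earliest fire time = 207 (job job_B)

Answer: 207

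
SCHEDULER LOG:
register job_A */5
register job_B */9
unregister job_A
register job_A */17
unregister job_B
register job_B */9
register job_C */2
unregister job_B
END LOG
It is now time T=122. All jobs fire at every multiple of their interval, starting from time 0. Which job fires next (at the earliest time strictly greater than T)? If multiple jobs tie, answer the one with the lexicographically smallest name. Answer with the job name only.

Answer: job_C

Derivation:
Op 1: register job_A */5 -> active={job_A:*/5}
Op 2: register job_B */9 -> active={job_A:*/5, job_B:*/9}
Op 3: unregister job_A -> active={job_B:*/9}
Op 4: register job_A */17 -> active={job_A:*/17, job_B:*/9}
Op 5: unregister job_B -> active={job_A:*/17}
Op 6: register job_B */9 -> active={job_A:*/17, job_B:*/9}
Op 7: register job_C */2 -> active={job_A:*/17, job_B:*/9, job_C:*/2}
Op 8: unregister job_B -> active={job_A:*/17, job_C:*/2}
  job_A: interval 17, next fire after T=122 is 136
  job_C: interval 2, next fire after T=122 is 124
Earliest = 124, winner (lex tiebreak) = job_C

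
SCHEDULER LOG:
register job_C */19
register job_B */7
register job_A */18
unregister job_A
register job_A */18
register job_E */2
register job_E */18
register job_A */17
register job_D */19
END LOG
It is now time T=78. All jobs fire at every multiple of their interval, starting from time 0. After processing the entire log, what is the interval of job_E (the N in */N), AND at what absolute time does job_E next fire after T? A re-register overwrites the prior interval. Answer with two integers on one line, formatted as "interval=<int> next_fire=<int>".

Op 1: register job_C */19 -> active={job_C:*/19}
Op 2: register job_B */7 -> active={job_B:*/7, job_C:*/19}
Op 3: register job_A */18 -> active={job_A:*/18, job_B:*/7, job_C:*/19}
Op 4: unregister job_A -> active={job_B:*/7, job_C:*/19}
Op 5: register job_A */18 -> active={job_A:*/18, job_B:*/7, job_C:*/19}
Op 6: register job_E */2 -> active={job_A:*/18, job_B:*/7, job_C:*/19, job_E:*/2}
Op 7: register job_E */18 -> active={job_A:*/18, job_B:*/7, job_C:*/19, job_E:*/18}
Op 8: register job_A */17 -> active={job_A:*/17, job_B:*/7, job_C:*/19, job_E:*/18}
Op 9: register job_D */19 -> active={job_A:*/17, job_B:*/7, job_C:*/19, job_D:*/19, job_E:*/18}
Final interval of job_E = 18
Next fire of job_E after T=78: (78//18+1)*18 = 90

Answer: interval=18 next_fire=90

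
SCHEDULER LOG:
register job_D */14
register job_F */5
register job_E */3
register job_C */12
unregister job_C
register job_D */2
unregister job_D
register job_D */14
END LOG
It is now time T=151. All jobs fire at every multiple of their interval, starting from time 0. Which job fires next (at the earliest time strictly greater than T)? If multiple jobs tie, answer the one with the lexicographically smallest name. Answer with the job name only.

Op 1: register job_D */14 -> active={job_D:*/14}
Op 2: register job_F */5 -> active={job_D:*/14, job_F:*/5}
Op 3: register job_E */3 -> active={job_D:*/14, job_E:*/3, job_F:*/5}
Op 4: register job_C */12 -> active={job_C:*/12, job_D:*/14, job_E:*/3, job_F:*/5}
Op 5: unregister job_C -> active={job_D:*/14, job_E:*/3, job_F:*/5}
Op 6: register job_D */2 -> active={job_D:*/2, job_E:*/3, job_F:*/5}
Op 7: unregister job_D -> active={job_E:*/3, job_F:*/5}
Op 8: register job_D */14 -> active={job_D:*/14, job_E:*/3, job_F:*/5}
  job_D: interval 14, next fire after T=151 is 154
  job_E: interval 3, next fire after T=151 is 153
  job_F: interval 5, next fire after T=151 is 155
Earliest = 153, winner (lex tiebreak) = job_E

Answer: job_E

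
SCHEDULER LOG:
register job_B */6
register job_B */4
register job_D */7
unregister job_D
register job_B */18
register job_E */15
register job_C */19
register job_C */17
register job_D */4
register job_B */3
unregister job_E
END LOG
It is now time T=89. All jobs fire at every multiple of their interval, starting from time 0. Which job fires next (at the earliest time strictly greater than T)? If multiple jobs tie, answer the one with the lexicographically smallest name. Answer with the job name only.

Answer: job_B

Derivation:
Op 1: register job_B */6 -> active={job_B:*/6}
Op 2: register job_B */4 -> active={job_B:*/4}
Op 3: register job_D */7 -> active={job_B:*/4, job_D:*/7}
Op 4: unregister job_D -> active={job_B:*/4}
Op 5: register job_B */18 -> active={job_B:*/18}
Op 6: register job_E */15 -> active={job_B:*/18, job_E:*/15}
Op 7: register job_C */19 -> active={job_B:*/18, job_C:*/19, job_E:*/15}
Op 8: register job_C */17 -> active={job_B:*/18, job_C:*/17, job_E:*/15}
Op 9: register job_D */4 -> active={job_B:*/18, job_C:*/17, job_D:*/4, job_E:*/15}
Op 10: register job_B */3 -> active={job_B:*/3, job_C:*/17, job_D:*/4, job_E:*/15}
Op 11: unregister job_E -> active={job_B:*/3, job_C:*/17, job_D:*/4}
  job_B: interval 3, next fire after T=89 is 90
  job_C: interval 17, next fire after T=89 is 102
  job_D: interval 4, next fire after T=89 is 92
Earliest = 90, winner (lex tiebreak) = job_B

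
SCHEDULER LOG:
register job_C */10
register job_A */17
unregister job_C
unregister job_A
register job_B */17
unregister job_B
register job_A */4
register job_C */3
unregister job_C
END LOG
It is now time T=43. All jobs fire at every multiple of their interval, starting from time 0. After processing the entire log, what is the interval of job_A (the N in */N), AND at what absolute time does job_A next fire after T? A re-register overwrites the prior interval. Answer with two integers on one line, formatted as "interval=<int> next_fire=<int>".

Answer: interval=4 next_fire=44

Derivation:
Op 1: register job_C */10 -> active={job_C:*/10}
Op 2: register job_A */17 -> active={job_A:*/17, job_C:*/10}
Op 3: unregister job_C -> active={job_A:*/17}
Op 4: unregister job_A -> active={}
Op 5: register job_B */17 -> active={job_B:*/17}
Op 6: unregister job_B -> active={}
Op 7: register job_A */4 -> active={job_A:*/4}
Op 8: register job_C */3 -> active={job_A:*/4, job_C:*/3}
Op 9: unregister job_C -> active={job_A:*/4}
Final interval of job_A = 4
Next fire of job_A after T=43: (43//4+1)*4 = 44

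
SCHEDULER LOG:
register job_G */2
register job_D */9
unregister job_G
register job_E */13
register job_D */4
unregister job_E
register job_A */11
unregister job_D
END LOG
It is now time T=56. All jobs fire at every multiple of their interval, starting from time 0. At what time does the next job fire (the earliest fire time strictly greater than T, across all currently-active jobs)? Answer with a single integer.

Answer: 66

Derivation:
Op 1: register job_G */2 -> active={job_G:*/2}
Op 2: register job_D */9 -> active={job_D:*/9, job_G:*/2}
Op 3: unregister job_G -> active={job_D:*/9}
Op 4: register job_E */13 -> active={job_D:*/9, job_E:*/13}
Op 5: register job_D */4 -> active={job_D:*/4, job_E:*/13}
Op 6: unregister job_E -> active={job_D:*/4}
Op 7: register job_A */11 -> active={job_A:*/11, job_D:*/4}
Op 8: unregister job_D -> active={job_A:*/11}
  job_A: interval 11, next fire after T=56 is 66
Earliest fire time = 66 (job job_A)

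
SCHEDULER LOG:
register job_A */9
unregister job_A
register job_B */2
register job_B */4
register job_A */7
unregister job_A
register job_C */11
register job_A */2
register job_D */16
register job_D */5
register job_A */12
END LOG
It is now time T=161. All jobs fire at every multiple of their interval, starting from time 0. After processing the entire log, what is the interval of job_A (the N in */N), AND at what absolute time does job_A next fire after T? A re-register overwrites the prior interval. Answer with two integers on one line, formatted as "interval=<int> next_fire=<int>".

Answer: interval=12 next_fire=168

Derivation:
Op 1: register job_A */9 -> active={job_A:*/9}
Op 2: unregister job_A -> active={}
Op 3: register job_B */2 -> active={job_B:*/2}
Op 4: register job_B */4 -> active={job_B:*/4}
Op 5: register job_A */7 -> active={job_A:*/7, job_B:*/4}
Op 6: unregister job_A -> active={job_B:*/4}
Op 7: register job_C */11 -> active={job_B:*/4, job_C:*/11}
Op 8: register job_A */2 -> active={job_A:*/2, job_B:*/4, job_C:*/11}
Op 9: register job_D */16 -> active={job_A:*/2, job_B:*/4, job_C:*/11, job_D:*/16}
Op 10: register job_D */5 -> active={job_A:*/2, job_B:*/4, job_C:*/11, job_D:*/5}
Op 11: register job_A */12 -> active={job_A:*/12, job_B:*/4, job_C:*/11, job_D:*/5}
Final interval of job_A = 12
Next fire of job_A after T=161: (161//12+1)*12 = 168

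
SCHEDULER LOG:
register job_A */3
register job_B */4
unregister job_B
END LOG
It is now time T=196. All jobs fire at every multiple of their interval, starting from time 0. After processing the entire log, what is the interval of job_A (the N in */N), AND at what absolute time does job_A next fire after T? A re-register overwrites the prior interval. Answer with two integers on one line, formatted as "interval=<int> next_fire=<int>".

Answer: interval=3 next_fire=198

Derivation:
Op 1: register job_A */3 -> active={job_A:*/3}
Op 2: register job_B */4 -> active={job_A:*/3, job_B:*/4}
Op 3: unregister job_B -> active={job_A:*/3}
Final interval of job_A = 3
Next fire of job_A after T=196: (196//3+1)*3 = 198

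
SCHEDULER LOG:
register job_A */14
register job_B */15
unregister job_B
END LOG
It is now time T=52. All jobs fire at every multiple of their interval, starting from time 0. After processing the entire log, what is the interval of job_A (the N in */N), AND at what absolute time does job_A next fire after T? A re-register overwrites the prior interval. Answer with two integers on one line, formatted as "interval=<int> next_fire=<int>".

Answer: interval=14 next_fire=56

Derivation:
Op 1: register job_A */14 -> active={job_A:*/14}
Op 2: register job_B */15 -> active={job_A:*/14, job_B:*/15}
Op 3: unregister job_B -> active={job_A:*/14}
Final interval of job_A = 14
Next fire of job_A after T=52: (52//14+1)*14 = 56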